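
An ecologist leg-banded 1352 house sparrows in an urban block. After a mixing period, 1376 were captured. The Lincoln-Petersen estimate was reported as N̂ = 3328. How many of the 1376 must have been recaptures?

From N = M·C/R: R = M·C / N = 1352·1376 / 3328 = 1860352 / 3328 = 559.

R = 559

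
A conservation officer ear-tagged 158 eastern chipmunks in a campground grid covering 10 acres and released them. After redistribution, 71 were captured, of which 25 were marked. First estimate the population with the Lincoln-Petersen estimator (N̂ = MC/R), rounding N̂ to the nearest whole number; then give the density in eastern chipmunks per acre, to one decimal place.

N̂ = 158·71/25 = 11218/25 ≈ 448.7 → 449
Density = N̂ / area = 449 / 10 ≈ 44.90 → 44.9 per acre

density ≈ 44.9 eastern chipmunks per acre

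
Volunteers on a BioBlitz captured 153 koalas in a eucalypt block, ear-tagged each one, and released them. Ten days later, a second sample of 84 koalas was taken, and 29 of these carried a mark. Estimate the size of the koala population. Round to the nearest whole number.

If marked individuals mix randomly, R/C ≈ M/N, giving N ≈ M·C/R.
N = (153 × 84) / 29 = 12852 / 29 ≈ 443.2 → 443

N ≈ 443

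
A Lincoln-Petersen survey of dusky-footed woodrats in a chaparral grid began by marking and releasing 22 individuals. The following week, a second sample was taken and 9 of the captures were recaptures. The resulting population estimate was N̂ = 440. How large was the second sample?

C = 180

From N = M·C/R: C = N·R / M = 440·9 / 22 = 3960 / 22 = 180.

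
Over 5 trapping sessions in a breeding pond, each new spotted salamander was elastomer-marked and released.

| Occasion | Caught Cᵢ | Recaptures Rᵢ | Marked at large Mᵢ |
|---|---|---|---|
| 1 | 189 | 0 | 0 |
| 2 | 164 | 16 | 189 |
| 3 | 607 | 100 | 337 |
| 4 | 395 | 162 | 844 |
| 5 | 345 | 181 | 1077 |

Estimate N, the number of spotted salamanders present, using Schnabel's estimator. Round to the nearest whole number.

Σ MᵢCᵢ = 0·189 + 189·164 + 337·607 + 844·395 + 1077·345 = 0 + 30996 + 204559 + 333380 + 371565 = 940500
Σ Rᵢ = 0 + 16 + 100 + 162 + 181 = 459
N̂ = 940500 / 459 ≈ 2049.0 → 2049

N ≈ 2049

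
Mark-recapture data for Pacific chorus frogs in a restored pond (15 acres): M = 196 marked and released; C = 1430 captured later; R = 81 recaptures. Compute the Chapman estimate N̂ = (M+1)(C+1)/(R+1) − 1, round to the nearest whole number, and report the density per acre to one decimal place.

density ≈ 229.1 Pacific chorus frogs per acre

N̂ = 197·1431/82 − 1 = 281907/82 − 1 ≈ 3436.9 → 3437
Density = N̂ / area = 3437 / 15 ≈ 229.13 → 229.1 per acre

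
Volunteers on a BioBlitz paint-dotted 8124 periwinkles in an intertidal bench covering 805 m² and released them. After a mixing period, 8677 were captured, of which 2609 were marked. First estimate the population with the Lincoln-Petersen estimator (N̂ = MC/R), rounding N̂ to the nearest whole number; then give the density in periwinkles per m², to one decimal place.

density ≈ 33.6 periwinkles per m²

N̂ = 8124·8677/2609 = 70491948/2609 ≈ 27018.8 → 27019
Density = N̂ / area = 27019 / 805 ≈ 33.56 → 33.6 per m²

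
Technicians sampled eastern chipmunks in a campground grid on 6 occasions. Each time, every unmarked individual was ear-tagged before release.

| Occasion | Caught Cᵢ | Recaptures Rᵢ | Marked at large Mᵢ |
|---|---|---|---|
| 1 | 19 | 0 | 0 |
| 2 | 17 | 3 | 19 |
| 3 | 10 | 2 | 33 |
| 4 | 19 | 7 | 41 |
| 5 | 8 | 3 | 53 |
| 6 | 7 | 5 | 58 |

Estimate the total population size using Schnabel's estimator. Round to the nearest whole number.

N ≈ 113

Σ MᵢCᵢ = 0·19 + 19·17 + 33·10 + 41·19 + 53·8 + 58·7 = 0 + 323 + 330 + 779 + 424 + 406 = 2262
Σ Rᵢ = 0 + 3 + 2 + 7 + 3 + 5 = 20
N̂ = 2262 / 20 ≈ 113.1 → 113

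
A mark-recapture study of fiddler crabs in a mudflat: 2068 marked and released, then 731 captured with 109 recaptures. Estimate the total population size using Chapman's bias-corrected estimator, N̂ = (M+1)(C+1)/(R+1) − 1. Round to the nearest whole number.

N̂ = (2068+1)(731+1)/(109+1) − 1 = 2069·732/110 − 1
= 1514508/110 − 1 ≈ 13768.3 − 1 ≈ 13767.3 → 13767

N ≈ 13,767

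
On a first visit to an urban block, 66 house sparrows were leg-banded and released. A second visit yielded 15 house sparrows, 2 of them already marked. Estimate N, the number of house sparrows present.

Lincoln-Petersen assumes M/N = R/C, so N = M·C / R.
N = (66 × 15) / 2 = 990 / 2 = 495

N = 495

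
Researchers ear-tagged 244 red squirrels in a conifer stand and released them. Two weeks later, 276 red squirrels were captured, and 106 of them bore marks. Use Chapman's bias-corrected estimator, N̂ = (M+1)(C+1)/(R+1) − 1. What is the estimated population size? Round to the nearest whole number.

N ≈ 633

N̂ = (244+1)(276+1)/(106+1) − 1 = 245·277/107 − 1
= 67865/107 − 1 ≈ 634.3 − 1 ≈ 633.3 → 633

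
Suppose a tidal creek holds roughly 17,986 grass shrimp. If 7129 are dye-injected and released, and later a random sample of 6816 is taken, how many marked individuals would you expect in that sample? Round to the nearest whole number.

expected recaptures ≈ 2702

Expected recaptures E[R] = M·C / N.
E[R] = 7129 × 6816 / 17986 = 48591264 / 17986 ≈ 2701.6 → 2702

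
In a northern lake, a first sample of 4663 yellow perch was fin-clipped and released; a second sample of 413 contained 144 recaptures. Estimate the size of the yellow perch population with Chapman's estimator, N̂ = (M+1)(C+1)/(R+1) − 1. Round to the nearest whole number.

N̂ = (4663+1)(413+1)/(144+1) − 1 = 4664·414/145 − 1
= 1930896/145 − 1 ≈ 13316.5 − 1 ≈ 13315.5 → 13316

N ≈ 13,316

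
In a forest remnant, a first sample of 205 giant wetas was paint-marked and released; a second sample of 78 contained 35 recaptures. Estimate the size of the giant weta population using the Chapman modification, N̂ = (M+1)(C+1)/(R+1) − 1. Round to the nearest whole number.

N ≈ 451

N̂ = (205+1)(78+1)/(35+1) − 1 = 206·79/36 − 1
= 16274/36 − 1 ≈ 452.1 − 1 ≈ 451.1 → 451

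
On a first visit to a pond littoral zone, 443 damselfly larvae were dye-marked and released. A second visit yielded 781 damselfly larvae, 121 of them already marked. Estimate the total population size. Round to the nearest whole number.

If marked individuals mix randomly, R/C ≈ M/N, giving N ≈ M·C/R.
N = (443 × 781) / 121 = 345983 / 121 ≈ 2859.4 → 2859

N ≈ 2859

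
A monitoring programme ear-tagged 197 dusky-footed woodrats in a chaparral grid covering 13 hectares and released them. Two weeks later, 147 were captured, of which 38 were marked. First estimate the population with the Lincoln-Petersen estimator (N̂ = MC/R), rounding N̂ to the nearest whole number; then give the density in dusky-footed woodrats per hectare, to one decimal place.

N̂ = 197·147/38 = 28959/38 ≈ 762.1 → 762
Density = N̂ / area = 762 / 13 ≈ 58.62 → 58.6 per hectare

density ≈ 58.6 dusky-footed woodrats per hectare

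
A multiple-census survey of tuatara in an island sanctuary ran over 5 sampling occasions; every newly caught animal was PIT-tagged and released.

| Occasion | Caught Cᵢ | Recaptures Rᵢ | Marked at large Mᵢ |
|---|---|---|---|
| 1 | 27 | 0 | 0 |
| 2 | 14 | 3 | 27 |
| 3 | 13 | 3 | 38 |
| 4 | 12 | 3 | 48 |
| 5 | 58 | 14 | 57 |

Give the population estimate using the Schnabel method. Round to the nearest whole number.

Σ MᵢCᵢ = 0·27 + 27·14 + 38·13 + 48·12 + 57·58 = 0 + 378 + 494 + 576 + 3306 = 4754
Σ Rᵢ = 0 + 3 + 3 + 3 + 14 = 23
N̂ = 4754 / 23 ≈ 206.7 → 207

N ≈ 207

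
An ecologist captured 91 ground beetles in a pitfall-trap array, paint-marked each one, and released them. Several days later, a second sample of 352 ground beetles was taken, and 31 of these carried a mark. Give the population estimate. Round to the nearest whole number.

N = (91 × 352) / 31 = 32032 / 31 ≈ 1033.3 → 1033

N ≈ 1033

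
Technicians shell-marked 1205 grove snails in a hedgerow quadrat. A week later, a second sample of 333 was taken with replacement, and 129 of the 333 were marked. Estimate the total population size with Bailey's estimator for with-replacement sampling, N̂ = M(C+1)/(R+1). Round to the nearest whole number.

N ≈ 3096

N̂ = 1205·(333+1)/(129+1) = 1205·334/130 = 402470/130 ≈ 3095.9 → 3096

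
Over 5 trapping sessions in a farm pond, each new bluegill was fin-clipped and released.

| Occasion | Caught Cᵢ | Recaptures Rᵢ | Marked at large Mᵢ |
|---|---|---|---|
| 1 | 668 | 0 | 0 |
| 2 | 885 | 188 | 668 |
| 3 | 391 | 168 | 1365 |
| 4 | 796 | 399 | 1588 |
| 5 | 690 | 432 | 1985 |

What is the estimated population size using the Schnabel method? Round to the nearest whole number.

N ≈ 3166

Σ MᵢCᵢ = 0·668 + 668·885 + 1365·391 + 1588·796 + 1985·690 = 0 + 591180 + 533715 + 1264048 + 1369650 = 3758593
Σ Rᵢ = 0 + 188 + 168 + 399 + 432 = 1187
N̂ = 3758593 / 1187 ≈ 3166.46 → 3166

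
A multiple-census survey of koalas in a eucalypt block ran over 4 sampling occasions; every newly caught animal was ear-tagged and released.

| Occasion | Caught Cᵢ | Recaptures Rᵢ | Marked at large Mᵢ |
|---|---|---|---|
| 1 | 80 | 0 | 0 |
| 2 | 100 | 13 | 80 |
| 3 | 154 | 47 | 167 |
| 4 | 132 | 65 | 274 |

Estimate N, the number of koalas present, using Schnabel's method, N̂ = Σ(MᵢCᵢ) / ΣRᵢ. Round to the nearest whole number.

N ≈ 559

Σ MᵢCᵢ = 0·80 + 80·100 + 167·154 + 274·132 = 0 + 8000 + 25718 + 36168 = 69886
Σ Rᵢ = 0 + 13 + 47 + 65 = 125
N̂ = 69886 / 125 ≈ 559.1 → 559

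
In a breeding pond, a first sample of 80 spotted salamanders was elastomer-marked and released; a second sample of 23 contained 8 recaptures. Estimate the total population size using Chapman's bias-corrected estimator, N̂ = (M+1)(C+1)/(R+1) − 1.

N = 215

N̂ = (80+1)(23+1)/(8+1) − 1 = 81·24/9 − 1
= 1944/9 − 1 = 216 − 1 = 215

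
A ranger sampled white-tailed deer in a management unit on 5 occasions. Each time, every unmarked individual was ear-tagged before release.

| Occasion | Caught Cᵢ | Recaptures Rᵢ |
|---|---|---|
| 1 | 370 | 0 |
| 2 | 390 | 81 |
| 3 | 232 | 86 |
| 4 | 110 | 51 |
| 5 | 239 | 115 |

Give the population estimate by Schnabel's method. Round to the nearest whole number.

Marked at large before each occasion: Mᵢ = Σⱼ<ᵢ (Cⱼ − Rⱼ) → M1=0, M2=370, M3=679, M4=825, M5=884
Σ MᵢCᵢ = 0·370 + 370·390 + 679·232 + 825·110 + 884·239 = 0 + 144300 + 157528 + 90750 + 211276 = 603854
Σ Rᵢ = 0 + 81 + 86 + 51 + 115 = 333
N̂ = 603854 / 333 ≈ 1813.4 → 1813

N ≈ 1813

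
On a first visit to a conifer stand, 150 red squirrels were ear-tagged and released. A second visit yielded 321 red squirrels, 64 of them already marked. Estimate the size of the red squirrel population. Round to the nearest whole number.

N ≈ 752

The marked fraction in the recapture sample should equal the marked fraction in the population: 64/321 = 150/N.
N = (150 × 321) / 64 = 48150 / 64 ≈ 752.3 → 752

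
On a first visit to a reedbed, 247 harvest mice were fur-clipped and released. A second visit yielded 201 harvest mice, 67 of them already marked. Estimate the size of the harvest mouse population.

The marked fraction in the recapture sample should equal the marked fraction in the population: 67/201 = 247/N.
N = (247 × 201) / 67 = 49647 / 67 = 741

N = 741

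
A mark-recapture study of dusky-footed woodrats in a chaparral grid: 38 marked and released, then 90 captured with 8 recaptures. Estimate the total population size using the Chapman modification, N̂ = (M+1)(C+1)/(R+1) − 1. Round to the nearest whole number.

N̂ = (38+1)(90+1)/(8+1) − 1 = 39·91/9 − 1
= 3549/9 − 1 ≈ 394.3 − 1 ≈ 393.3 → 393

N ≈ 393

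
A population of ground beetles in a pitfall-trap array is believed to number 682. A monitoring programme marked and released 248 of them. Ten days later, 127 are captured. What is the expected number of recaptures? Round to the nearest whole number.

expected recaptures ≈ 46

Expected recaptures E[R] = M·C / N.
E[R] = 248 × 127 / 682 = 31496 / 682 ≈ 46.2 → 46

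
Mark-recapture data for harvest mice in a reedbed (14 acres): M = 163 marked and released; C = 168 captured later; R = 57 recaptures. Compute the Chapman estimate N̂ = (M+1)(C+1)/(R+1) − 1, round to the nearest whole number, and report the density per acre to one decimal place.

density ≈ 34.1 harvest mice per acre

N̂ = 164·169/58 − 1 = 27716/58 − 1 ≈ 476.9 → 477
Density = N̂ / area = 477 / 14 ≈ 34.07 → 34.1 per acre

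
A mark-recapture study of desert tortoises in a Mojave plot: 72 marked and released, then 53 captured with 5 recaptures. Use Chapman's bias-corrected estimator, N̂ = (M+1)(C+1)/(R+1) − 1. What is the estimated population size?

N = 656

N̂ = (72+1)(53+1)/(5+1) − 1 = 73·54/6 − 1
= 3942/6 − 1 = 657 − 1 = 656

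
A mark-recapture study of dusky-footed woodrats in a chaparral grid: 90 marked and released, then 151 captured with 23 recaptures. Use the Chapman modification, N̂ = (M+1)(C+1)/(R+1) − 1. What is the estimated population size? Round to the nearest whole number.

N̂ = (90+1)(151+1)/(23+1) − 1 = 91·152/24 − 1
= 13832/24 − 1 ≈ 576.3 − 1 ≈ 575.3 → 575

N ≈ 575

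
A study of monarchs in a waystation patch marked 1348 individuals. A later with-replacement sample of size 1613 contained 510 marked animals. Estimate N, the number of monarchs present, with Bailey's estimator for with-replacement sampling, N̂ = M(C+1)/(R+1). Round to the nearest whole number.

N̂ = 1348·(1613+1)/(510+1) = 1348·1614/511 = 2175672/511 ≈ 4257.7 → 4258

N ≈ 4258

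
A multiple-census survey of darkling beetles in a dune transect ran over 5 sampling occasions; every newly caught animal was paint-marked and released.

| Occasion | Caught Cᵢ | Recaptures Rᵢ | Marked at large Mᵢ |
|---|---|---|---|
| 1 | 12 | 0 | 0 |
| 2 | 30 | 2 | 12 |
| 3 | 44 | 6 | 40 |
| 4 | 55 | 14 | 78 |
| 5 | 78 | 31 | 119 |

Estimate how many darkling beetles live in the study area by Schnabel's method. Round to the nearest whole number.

N ≈ 296

Σ MᵢCᵢ = 0·12 + 12·30 + 40·44 + 78·55 + 119·78 = 0 + 360 + 1760 + 4290 + 9282 = 15692
Σ Rᵢ = 0 + 2 + 6 + 14 + 31 = 53
N̂ = 15692 / 53 ≈ 296.1 → 296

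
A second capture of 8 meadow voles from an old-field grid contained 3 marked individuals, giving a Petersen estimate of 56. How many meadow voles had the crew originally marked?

M = 21

From N = M·C/R: M = N·R / C = 56·3 / 8 = 168 / 8 = 21.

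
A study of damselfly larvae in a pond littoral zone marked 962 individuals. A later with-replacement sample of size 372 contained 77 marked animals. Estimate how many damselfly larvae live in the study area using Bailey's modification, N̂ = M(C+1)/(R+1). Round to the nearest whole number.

N ≈ 4600

N̂ = 962·(372+1)/(77+1) = 962·373/78 = 358826/78 ≈ 4600.3 → 4600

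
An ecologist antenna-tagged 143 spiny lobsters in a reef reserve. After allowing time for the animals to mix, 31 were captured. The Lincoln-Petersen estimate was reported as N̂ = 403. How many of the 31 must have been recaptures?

R = 11

From N = M·C/R: R = M·C / N = 143·31 / 403 = 4433 / 403 = 11.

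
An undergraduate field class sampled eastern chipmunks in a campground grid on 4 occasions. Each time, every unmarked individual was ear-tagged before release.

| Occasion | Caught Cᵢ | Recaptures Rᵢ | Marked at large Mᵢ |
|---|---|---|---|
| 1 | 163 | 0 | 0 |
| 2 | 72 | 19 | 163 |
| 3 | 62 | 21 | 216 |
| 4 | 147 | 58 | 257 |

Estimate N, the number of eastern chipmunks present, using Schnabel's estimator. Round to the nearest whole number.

N ≈ 642

Σ MᵢCᵢ = 0·163 + 163·72 + 216·62 + 257·147 = 0 + 11736 + 13392 + 37779 = 62907
Σ Rᵢ = 0 + 19 + 21 + 58 = 98
N̂ = 62907 / 98 ≈ 641.9 → 642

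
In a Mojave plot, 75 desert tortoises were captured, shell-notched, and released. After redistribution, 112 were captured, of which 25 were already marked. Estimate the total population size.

If marked individuals mix randomly, R/C ≈ M/N, giving N ≈ M·C/R.
N = (75 × 112) / 25 = 8400 / 25 = 336

N = 336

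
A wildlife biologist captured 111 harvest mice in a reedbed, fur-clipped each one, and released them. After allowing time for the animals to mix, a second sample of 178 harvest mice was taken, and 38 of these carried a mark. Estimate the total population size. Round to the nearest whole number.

N = (111 × 178) / 38 = 19758 / 38 ≈ 519.9 → 520

N ≈ 520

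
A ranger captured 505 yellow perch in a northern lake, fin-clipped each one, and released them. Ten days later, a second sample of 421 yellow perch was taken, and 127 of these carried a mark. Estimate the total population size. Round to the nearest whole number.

N = (505 × 421) / 127 = 212605 / 127 ≈ 1674.1 → 1674

N ≈ 1674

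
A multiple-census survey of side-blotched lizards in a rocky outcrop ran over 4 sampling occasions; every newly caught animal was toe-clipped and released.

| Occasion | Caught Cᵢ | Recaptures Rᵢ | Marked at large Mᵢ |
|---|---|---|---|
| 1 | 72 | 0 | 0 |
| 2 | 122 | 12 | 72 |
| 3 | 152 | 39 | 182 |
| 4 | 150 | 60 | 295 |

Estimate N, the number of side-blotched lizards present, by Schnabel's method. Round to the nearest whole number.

Σ MᵢCᵢ = 0·72 + 72·122 + 182·152 + 295·150 = 0 + 8784 + 27664 + 44250 = 80698
Σ Rᵢ = 0 + 12 + 39 + 60 = 111
N̂ = 80698 / 111 ≈ 727.0 → 727

N ≈ 727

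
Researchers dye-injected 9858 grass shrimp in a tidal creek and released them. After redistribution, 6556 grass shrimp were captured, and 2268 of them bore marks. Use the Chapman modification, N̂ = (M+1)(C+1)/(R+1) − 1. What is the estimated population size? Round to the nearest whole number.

N ≈ 28,490

N̂ = (9858+1)(6556+1)/(2268+1) − 1 = 9859·6557/2269 − 1
= 64645463/2269 − 1 ≈ 28490.7 − 1 ≈ 28489.7 → 28490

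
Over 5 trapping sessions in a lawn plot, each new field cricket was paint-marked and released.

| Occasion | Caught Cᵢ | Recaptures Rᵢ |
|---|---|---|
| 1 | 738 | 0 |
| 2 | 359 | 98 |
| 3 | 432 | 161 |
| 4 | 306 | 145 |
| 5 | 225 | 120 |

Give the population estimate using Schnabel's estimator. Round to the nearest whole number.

N ≈ 2685

Marked at large before each occasion: Mᵢ = Σⱼ<ᵢ (Cⱼ − Rⱼ) → M1=0, M2=738, M3=999, M4=1270, M5=1431
Σ MᵢCᵢ = 0·738 + 738·359 + 999·432 + 1270·306 + 1431·225 = 0 + 264942 + 431568 + 388620 + 321975 = 1407105
Σ Rᵢ = 0 + 98 + 161 + 145 + 120 = 524
N̂ = 1407105 / 524 ≈ 2685.3 → 2685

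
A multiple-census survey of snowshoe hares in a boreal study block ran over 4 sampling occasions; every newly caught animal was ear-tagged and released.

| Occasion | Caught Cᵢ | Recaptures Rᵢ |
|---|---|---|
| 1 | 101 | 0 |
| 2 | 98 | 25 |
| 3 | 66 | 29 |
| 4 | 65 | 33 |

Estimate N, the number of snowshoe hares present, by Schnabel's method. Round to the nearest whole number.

N ≈ 403

Marked at large before each occasion: Mᵢ = Σⱼ<ᵢ (Cⱼ − Rⱼ) → M1=0, M2=101, M3=174, M4=211
Σ MᵢCᵢ = 0·101 + 101·98 + 174·66 + 211·65 = 0 + 9898 + 11484 + 13715 = 35097
Σ Rᵢ = 0 + 25 + 29 + 33 = 87
N̂ = 35097 / 87 ≈ 403.4 → 403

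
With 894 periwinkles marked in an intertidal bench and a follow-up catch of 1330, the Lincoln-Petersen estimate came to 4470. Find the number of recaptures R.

R = 266

From N = M·C/R: R = M·C / N = 894·1330 / 4470 = 1189020 / 4470 = 266.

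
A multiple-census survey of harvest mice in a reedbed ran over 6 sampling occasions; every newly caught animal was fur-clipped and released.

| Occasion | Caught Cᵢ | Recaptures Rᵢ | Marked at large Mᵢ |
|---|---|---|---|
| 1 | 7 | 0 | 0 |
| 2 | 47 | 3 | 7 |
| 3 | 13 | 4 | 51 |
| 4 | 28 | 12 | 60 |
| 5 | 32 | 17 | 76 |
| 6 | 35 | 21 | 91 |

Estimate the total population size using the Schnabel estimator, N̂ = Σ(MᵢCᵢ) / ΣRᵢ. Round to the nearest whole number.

Σ MᵢCᵢ = 0·7 + 7·47 + 51·13 + 60·28 + 76·32 + 91·35 = 0 + 329 + 663 + 1680 + 2432 + 3185 = 8289
Σ Rᵢ = 0 + 3 + 4 + 12 + 17 + 21 = 57
N̂ = 8289 / 57 ≈ 145.4 → 145

N ≈ 145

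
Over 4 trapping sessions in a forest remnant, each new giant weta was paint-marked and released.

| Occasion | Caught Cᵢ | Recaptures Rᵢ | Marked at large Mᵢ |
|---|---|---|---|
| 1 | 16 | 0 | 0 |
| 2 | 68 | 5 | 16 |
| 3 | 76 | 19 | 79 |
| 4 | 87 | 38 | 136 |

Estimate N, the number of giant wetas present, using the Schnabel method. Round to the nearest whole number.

N ≈ 305

Σ MᵢCᵢ = 0·16 + 16·68 + 79·76 + 136·87 = 0 + 1088 + 6004 + 11832 = 18924
Σ Rᵢ = 0 + 5 + 19 + 38 = 62
N̂ = 18924 / 62 ≈ 305.2 → 305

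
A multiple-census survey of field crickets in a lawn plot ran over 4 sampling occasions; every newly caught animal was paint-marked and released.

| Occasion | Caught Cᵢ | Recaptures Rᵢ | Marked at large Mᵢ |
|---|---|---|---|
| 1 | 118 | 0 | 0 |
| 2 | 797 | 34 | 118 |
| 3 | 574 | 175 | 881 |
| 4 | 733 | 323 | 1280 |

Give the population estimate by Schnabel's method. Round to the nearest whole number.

N ≈ 2891

Σ MᵢCᵢ = 0·118 + 118·797 + 881·574 + 1280·733 = 0 + 94046 + 505694 + 938240 = 1537980
Σ Rᵢ = 0 + 34 + 175 + 323 = 532
N̂ = 1537980 / 532 ≈ 2890.9 → 2891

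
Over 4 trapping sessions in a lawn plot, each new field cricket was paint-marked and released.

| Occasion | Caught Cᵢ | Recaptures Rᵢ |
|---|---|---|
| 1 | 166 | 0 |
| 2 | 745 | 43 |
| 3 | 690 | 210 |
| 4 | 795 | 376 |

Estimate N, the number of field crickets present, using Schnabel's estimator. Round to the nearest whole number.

Marked at large before each occasion: Mᵢ = Σⱼ<ᵢ (Cⱼ − Rⱼ) → M1=0, M2=166, M3=868, M4=1348
Σ MᵢCᵢ = 0·166 + 166·745 + 868·690 + 1348·795 = 0 + 123670 + 598920 + 1071660 = 1794250
Σ Rᵢ = 0 + 43 + 210 + 376 = 629
N̂ = 1794250 / 629 ≈ 2852.5 → 2853

N ≈ 2853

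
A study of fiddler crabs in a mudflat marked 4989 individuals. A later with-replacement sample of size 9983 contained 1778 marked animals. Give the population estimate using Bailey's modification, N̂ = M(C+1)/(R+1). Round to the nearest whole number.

N̂ = 4989·(9983+1)/(1778+1) = 4989·9984/1779 = 49810176/1779 ≈ 27999.0 → 27999

N ≈ 27,999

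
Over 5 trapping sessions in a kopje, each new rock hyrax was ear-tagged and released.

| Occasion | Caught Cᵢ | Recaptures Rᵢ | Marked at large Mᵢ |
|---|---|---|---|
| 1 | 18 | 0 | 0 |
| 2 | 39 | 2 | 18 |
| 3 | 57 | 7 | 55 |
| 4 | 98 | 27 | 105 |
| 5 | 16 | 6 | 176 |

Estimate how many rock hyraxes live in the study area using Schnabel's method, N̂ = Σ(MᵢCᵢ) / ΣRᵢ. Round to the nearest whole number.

N ≈ 403

Σ MᵢCᵢ = 0·18 + 18·39 + 55·57 + 105·98 + 176·16 = 0 + 702 + 3135 + 10290 + 2816 = 16943
Σ Rᵢ = 0 + 2 + 7 + 27 + 6 = 42
N̂ = 16943 / 42 ≈ 403.4 → 403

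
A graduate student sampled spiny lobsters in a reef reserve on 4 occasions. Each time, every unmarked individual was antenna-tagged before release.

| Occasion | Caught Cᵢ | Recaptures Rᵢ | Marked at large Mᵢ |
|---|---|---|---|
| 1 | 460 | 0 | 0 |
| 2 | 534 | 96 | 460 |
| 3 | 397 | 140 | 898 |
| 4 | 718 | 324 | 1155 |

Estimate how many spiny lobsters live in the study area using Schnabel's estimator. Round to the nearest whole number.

N ≈ 2556

Σ MᵢCᵢ = 0·460 + 460·534 + 898·397 + 1155·718 = 0 + 245640 + 356506 + 829290 = 1431436
Σ Rᵢ = 0 + 96 + 140 + 324 = 560
N̂ = 1431436 / 560 ≈ 2556.1 → 2556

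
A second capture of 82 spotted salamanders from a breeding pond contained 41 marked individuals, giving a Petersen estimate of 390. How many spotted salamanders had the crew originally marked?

M = 195

From N = M·C/R: M = N·R / C = 390·41 / 82 = 15990 / 82 = 195.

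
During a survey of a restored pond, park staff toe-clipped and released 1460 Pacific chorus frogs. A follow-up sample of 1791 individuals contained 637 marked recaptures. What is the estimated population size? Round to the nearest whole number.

N ≈ 4105

The marked fraction in the recapture sample should equal the marked fraction in the population: 637/1791 = 1460/N.
N = (1460 × 1791) / 637 = 2614860 / 637 ≈ 4105.0 → 4105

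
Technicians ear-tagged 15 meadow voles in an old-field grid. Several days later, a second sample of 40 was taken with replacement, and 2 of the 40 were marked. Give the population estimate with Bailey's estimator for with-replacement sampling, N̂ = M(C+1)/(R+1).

N̂ = 15·(40+1)/(2+1) = 15·41/3 = 615/3 = 205

N = 205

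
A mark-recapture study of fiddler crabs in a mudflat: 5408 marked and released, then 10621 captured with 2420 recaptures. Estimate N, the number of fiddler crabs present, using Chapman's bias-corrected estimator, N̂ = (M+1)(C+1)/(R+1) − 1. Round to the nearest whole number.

N̂ = (5408+1)(10621+1)/(2420+1) − 1 = 5409·10622/2421 − 1
= 57454398/2421 − 1 ≈ 23731.7 − 1 ≈ 23730.7 → 23731

N ≈ 23,731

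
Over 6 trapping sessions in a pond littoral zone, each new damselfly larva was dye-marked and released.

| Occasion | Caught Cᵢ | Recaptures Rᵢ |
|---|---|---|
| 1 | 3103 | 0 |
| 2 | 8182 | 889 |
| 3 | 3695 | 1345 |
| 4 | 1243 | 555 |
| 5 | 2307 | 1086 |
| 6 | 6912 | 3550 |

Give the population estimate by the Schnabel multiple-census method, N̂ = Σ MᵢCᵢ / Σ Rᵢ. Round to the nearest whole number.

N ≈ 28,543

Marked at large before each occasion: Mᵢ = Σⱼ<ᵢ (Cⱼ − Rⱼ) → M1=0, M2=3103, M3=10396, M4=12746, M5=13434, M6=14655
Σ MᵢCᵢ = 0·3103 + 3103·8182 + 10396·3695 + 12746·1243 + 13434·2307 + 14655·6912 = 0 + 25388746 + 38413220 + 15843278 + 30992238 + 101295360 = 211932842
Σ Rᵢ = 0 + 889 + 1345 + 555 + 1086 + 3550 = 7425
N̂ = 211932842 / 7425 ≈ 28543.1 → 28543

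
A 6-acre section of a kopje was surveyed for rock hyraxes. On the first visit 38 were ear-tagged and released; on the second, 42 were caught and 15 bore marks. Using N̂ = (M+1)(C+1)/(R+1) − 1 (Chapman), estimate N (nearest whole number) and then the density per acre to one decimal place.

density ≈ 17.3 rock hyraxes per acre

N̂ = 39·43/16 − 1 = 1677/16 − 1 ≈ 103.8 → 104
Density = N̂ / area = 104 / 6 ≈ 17.33 → 17.3 per acre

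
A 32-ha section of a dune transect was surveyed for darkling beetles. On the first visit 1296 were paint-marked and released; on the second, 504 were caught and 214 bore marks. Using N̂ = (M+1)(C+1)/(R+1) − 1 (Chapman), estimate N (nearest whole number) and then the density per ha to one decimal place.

N̂ = 1297·505/215 − 1 = 654985/215 − 1 ≈ 3045.4 → 3045
Density = N̂ / area = 3045 / 32 ≈ 95.16 → 95.2 per ha

density ≈ 95.2 darkling beetles per ha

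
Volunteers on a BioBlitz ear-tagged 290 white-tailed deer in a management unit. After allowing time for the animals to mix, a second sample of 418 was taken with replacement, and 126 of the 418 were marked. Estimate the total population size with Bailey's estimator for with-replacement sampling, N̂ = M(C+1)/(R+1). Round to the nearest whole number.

N ≈ 957

N̂ = 290·(418+1)/(126+1) = 290·419/127 = 121510/127 ≈ 956.8 → 957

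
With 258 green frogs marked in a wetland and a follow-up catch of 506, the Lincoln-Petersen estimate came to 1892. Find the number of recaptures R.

R = 69

From N = M·C/R: R = M·C / N = 258·506 / 1892 = 130548 / 1892 = 69.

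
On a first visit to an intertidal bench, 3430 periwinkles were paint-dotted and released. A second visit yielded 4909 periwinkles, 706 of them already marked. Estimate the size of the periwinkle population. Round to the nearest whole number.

N ≈ 23,850

The marked fraction in the recapture sample should equal the marked fraction in the population: 706/4909 = 3430/N.
N = (3430 × 4909) / 706 = 16837870 / 706 ≈ 23849.7 → 23850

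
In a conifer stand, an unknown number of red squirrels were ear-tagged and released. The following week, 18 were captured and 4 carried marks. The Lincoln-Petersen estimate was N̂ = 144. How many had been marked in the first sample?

From N = M·C/R: M = N·R / C = 144·4 / 18 = 576 / 18 = 32.

M = 32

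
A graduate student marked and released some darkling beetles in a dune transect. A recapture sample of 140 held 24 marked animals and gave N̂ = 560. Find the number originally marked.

M = 96

From N = M·C/R: M = N·R / C = 560·24 / 140 = 13440 / 140 = 96.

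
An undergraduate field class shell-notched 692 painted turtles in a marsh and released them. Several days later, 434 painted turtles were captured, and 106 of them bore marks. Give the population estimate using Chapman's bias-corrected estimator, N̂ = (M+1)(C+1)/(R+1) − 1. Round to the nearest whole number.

N̂ = (692+1)(434+1)/(106+1) − 1 = 693·435/107 − 1
= 301455/107 − 1 ≈ 2817.3 − 1 ≈ 2816.3 → 2816

N ≈ 2816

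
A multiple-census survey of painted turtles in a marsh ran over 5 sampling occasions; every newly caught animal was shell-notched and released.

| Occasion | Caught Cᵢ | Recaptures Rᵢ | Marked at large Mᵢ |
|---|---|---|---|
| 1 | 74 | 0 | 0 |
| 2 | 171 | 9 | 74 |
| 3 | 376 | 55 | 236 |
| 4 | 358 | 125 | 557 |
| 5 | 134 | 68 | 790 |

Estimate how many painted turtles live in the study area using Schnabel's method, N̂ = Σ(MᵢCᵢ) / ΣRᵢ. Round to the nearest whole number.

Σ MᵢCᵢ = 0·74 + 74·171 + 236·376 + 557·358 + 790·134 = 0 + 12654 + 88736 + 199406 + 105860 = 406656
Σ Rᵢ = 0 + 9 + 55 + 125 + 68 = 257
N̂ = 406656 / 257 ≈ 1582.3 → 1582

N ≈ 1582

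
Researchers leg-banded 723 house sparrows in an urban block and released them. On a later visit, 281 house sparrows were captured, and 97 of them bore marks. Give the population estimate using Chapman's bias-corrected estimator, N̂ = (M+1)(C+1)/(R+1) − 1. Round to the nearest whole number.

N̂ = (723+1)(281+1)/(97+1) − 1 = 724·282/98 − 1
= 204168/98 − 1 ≈ 2083.3 − 1 ≈ 2082.3 → 2082

N ≈ 2082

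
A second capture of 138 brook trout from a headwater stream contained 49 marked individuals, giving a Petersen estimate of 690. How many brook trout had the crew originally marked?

M = 245

From N = M·C/R: M = N·R / C = 690·49 / 138 = 33810 / 138 = 245.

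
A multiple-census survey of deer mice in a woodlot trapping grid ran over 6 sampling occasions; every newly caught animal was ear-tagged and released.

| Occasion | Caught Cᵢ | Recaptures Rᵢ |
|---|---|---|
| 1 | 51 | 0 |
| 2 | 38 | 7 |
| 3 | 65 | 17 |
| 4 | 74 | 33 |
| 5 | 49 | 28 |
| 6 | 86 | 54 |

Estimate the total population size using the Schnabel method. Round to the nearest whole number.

Marked at large before each occasion: Mᵢ = Σⱼ<ᵢ (Cⱼ − Rⱼ) → M1=0, M2=51, M3=82, M4=130, M5=171, M6=192
Σ MᵢCᵢ = 0·51 + 51·38 + 82·65 + 130·74 + 171·49 + 192·86 = 0 + 1938 + 5330 + 9620 + 8379 + 16512 = 41779
Σ Rᵢ = 0 + 7 + 17 + 33 + 28 + 54 = 139
N̂ = 41779 / 139 ≈ 300.6 → 301

N ≈ 301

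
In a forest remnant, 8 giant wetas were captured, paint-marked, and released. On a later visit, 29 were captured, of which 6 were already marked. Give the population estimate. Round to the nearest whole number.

If marked individuals mix randomly, R/C ≈ M/N, giving N ≈ M·C/R.
N = (8 × 29) / 6 = 232 / 6 ≈ 38.7 → 39

N ≈ 39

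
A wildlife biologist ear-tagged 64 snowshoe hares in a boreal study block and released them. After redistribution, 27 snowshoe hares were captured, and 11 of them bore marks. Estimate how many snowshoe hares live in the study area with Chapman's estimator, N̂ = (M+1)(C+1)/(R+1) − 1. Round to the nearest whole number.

N ≈ 151

N̂ = (64+1)(27+1)/(11+1) − 1 = 65·28/12 − 1
= 1820/12 − 1 ≈ 151.7 − 1 ≈ 150.7 → 151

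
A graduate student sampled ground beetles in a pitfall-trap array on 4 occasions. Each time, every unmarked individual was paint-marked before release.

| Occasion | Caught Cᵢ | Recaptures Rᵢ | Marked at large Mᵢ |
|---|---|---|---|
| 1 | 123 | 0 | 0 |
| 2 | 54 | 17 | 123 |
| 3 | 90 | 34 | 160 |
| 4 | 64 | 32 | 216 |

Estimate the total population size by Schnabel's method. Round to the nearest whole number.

N ≈ 420

Σ MᵢCᵢ = 0·123 + 123·54 + 160·90 + 216·64 = 0 + 6642 + 14400 + 13824 = 34866
Σ Rᵢ = 0 + 17 + 34 + 32 = 83
N̂ = 34866 / 83 ≈ 420.1 → 420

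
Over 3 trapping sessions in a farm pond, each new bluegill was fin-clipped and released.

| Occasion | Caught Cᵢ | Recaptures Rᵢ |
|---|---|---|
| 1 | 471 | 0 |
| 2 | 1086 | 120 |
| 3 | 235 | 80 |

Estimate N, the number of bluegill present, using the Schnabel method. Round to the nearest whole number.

Marked at large before each occasion: Mᵢ = Σⱼ<ᵢ (Cⱼ − Rⱼ) → M1=0, M2=471, M3=1437
Σ MᵢCᵢ = 0·471 + 471·1086 + 1437·235 = 0 + 511506 + 337695 = 849201
Σ Rᵢ = 0 + 120 + 80 = 200
N̂ = 849201 / 200 ≈ 4246.0 → 4246

N ≈ 4246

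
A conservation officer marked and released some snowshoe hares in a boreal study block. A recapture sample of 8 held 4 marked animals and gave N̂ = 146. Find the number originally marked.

From N = M·C/R: M = N·R / C = 146·4 / 8 = 584 / 8 = 73.

M = 73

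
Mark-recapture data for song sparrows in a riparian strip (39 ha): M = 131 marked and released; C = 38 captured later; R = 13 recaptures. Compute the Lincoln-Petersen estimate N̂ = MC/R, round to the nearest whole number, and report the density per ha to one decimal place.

density ≈ 9.8 song sparrows per ha

N̂ = 131·38/13 = 4978/13 ≈ 382.9 → 383
Density = N̂ / area = 383 / 39 ≈ 9.82 → 9.8 per ha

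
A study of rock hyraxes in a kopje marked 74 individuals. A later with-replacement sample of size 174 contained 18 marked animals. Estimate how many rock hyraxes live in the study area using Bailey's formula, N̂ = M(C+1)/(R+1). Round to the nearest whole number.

N̂ = 74·(174+1)/(18+1) = 74·175/19 = 12950/19 ≈ 681.6 → 682

N ≈ 682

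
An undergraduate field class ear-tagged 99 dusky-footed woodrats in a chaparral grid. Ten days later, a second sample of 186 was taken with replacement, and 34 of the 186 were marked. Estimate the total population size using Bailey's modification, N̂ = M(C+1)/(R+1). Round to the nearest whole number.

N ≈ 529

N̂ = 99·(186+1)/(34+1) = 99·187/35 = 18513/35 ≈ 528.9 → 529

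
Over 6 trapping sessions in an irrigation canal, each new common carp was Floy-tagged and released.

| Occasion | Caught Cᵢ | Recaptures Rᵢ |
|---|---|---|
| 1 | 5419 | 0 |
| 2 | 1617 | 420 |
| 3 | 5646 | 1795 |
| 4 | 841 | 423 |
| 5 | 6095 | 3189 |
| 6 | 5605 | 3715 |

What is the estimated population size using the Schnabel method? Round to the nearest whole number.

Marked at large before each occasion: Mᵢ = Σⱼ<ᵢ (Cⱼ − Rⱼ) → M1=0, M2=5419, M3=6616, M4=10467, M5=10885, M6=13791
Σ MᵢCᵢ = 0·5419 + 5419·1617 + 6616·5646 + 10467·841 + 10885·6095 + 13791·5605 = 0 + 8762523 + 37353936 + 8802747 + 66344075 + 77298555 = 198561836
Σ Rᵢ = 0 + 420 + 1795 + 423 + 3189 + 3715 = 9542
N̂ = 198561836 / 9542 ≈ 20809.2 → 20809

N ≈ 20,809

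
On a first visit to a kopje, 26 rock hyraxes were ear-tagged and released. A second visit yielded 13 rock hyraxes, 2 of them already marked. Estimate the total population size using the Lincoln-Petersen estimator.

N = 169

N = (26 × 13) / 2 = 338 / 2 = 169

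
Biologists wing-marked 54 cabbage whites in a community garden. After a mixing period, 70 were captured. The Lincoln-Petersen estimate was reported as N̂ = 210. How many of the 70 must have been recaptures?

From N = M·C/R: R = M·C / N = 54·70 / 210 = 3780 / 210 = 18.

R = 18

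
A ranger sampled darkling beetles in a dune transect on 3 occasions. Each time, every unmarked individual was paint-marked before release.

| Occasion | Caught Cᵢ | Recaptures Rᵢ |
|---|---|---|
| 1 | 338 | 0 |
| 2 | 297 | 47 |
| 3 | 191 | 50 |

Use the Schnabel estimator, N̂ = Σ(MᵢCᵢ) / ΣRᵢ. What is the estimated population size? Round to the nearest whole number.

N ≈ 2193

Marked at large before each occasion: Mᵢ = Σⱼ<ᵢ (Cⱼ − Rⱼ) → M1=0, M2=338, M3=588
Σ MᵢCᵢ = 0·338 + 338·297 + 588·191 = 0 + 100386 + 112308 = 212694
Σ Rᵢ = 0 + 47 + 50 = 97
N̂ = 212694 / 97 ≈ 2192.7 → 2193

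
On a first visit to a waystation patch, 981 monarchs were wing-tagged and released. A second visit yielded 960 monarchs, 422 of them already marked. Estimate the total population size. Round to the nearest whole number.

N = (981 × 960) / 422 = 941760 / 422 ≈ 2231.7 → 2232

N ≈ 2232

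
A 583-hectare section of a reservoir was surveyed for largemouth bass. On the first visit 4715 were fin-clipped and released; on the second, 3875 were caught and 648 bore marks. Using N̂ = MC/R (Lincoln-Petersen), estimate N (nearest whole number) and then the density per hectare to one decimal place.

density ≈ 48.4 largemouth bass per hectare

N̂ = 4715·3875/648 = 18270625/648 ≈ 28195.4 → 28195
Density = N̂ / area = 28195 / 583 ≈ 48.36 → 48.4 per hectare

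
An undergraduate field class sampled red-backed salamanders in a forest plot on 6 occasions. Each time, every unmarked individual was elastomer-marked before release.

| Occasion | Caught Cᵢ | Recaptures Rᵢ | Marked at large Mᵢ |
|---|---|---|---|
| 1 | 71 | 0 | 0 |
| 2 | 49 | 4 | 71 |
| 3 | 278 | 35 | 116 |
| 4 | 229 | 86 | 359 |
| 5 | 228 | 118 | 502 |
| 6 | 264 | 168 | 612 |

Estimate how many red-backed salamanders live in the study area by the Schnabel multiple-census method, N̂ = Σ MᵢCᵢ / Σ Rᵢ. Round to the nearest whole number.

N ≈ 959

Σ MᵢCᵢ = 0·71 + 71·49 + 116·278 + 359·229 + 502·228 + 612·264 = 0 + 3479 + 32248 + 82211 + 114456 + 161568 = 393962
Σ Rᵢ = 0 + 4 + 35 + 86 + 118 + 168 = 411
N̂ = 393962 / 411 ≈ 958.5 → 959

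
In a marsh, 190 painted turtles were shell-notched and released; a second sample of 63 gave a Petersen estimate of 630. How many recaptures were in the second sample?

From N = M·C/R: R = M·C / N = 190·63 / 630 = 11970 / 630 = 19.

R = 19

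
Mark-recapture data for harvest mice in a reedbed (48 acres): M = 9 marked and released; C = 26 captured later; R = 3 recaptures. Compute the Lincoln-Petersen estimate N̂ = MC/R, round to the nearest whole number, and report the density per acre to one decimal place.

density ≈ 1.6 harvest mice per acre

N̂ = 9·26/3 = 234/3 = 78
Density = N̂ / area = 78 / 48 ≈ 1.62 → 1.6 per acre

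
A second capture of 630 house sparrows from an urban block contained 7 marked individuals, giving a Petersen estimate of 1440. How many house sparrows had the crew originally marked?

M = 16

From N = M·C/R: M = N·R / C = 1440·7 / 630 = 10080 / 630 = 16.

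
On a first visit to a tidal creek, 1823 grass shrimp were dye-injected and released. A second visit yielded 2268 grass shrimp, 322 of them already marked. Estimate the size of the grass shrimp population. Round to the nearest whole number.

N ≈ 12,840

If marked individuals mix randomly, R/C ≈ M/N, giving N ≈ M·C/R.
N = (1823 × 2268) / 322 = 4134564 / 322 ≈ 12840.3 → 12840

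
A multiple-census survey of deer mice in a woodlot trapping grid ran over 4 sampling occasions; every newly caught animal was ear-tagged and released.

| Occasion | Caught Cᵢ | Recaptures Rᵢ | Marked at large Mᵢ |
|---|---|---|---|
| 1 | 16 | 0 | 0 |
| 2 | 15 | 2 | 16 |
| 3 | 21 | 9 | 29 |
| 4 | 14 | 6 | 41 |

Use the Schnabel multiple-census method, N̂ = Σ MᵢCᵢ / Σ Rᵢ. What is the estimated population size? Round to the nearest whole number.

Σ MᵢCᵢ = 0·16 + 16·15 + 29·21 + 41·14 = 0 + 240 + 609 + 574 = 1423
Σ Rᵢ = 0 + 2 + 9 + 6 = 17
N̂ = 1423 / 17 ≈ 83.7 → 84

N ≈ 84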